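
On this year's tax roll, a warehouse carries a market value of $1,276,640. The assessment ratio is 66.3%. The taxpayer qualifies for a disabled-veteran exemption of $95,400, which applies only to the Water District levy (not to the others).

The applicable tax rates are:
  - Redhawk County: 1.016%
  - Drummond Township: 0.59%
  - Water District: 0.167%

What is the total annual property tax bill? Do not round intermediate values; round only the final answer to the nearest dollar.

Assessed value = $1,276,640 × 0.663 = $846,412.32
Redhawk County: $846,412.32 × 0.01016 = $8,599.5491712
Drummond Township: $846,412.32 × 0.0059 = $4,993.832688
Water District: ($846,412.32 − $95,400) × 0.00167 = $751,012.32 × 0.00167 = $1,254.1905744
Total = $14,847.5724336

$14,848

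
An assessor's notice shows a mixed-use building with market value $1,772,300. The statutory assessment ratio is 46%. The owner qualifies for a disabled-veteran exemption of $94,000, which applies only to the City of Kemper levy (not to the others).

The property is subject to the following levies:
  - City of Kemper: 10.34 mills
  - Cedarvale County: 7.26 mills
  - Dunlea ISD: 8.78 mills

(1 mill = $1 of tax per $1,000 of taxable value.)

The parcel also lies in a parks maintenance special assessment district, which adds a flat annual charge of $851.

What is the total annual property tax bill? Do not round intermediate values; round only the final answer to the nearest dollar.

Assessed value = $1,772,300 × 0.46 = $815,258
City of Kemper: ($815,258 − $94,000) × 0.01034 = $721,258 × 0.01034 = $7,457.80772
Cedarvale County: $815,258 × 0.00726 = $5,918.77308
Dunlea ISD: $815,258 × 0.00878 = $7,157.96524
Levies subtotal = $20,534.54604
Total = $20,534.54604 + $851 = $21,385.54604

$21,386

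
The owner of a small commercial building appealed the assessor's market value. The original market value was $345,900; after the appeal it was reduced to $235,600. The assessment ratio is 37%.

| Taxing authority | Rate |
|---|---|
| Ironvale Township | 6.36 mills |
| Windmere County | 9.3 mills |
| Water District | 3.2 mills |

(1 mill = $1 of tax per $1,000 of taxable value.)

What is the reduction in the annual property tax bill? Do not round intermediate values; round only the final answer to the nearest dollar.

Old assessed value = $345,900 × 0.37 = $127,983
New assessed value = $235,600 × 0.37 = $87,172
Combined rate = 0.00636 + 0.0093 + 0.0032 = 0.01886
Old tax = $127,983 × 0.01886 = $2,413.75938
New tax = $87,172 × 0.01886 = $1,644.06392
Reduction = $2,413.75938 − $1,644.06392 = $769.69546

$770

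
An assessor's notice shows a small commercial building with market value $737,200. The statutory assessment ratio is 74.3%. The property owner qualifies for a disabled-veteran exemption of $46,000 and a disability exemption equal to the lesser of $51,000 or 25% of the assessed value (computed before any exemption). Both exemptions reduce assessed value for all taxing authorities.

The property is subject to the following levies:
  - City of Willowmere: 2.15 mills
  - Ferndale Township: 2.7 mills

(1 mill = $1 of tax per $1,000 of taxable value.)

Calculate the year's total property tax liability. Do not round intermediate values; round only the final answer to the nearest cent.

Assessed value = $737,200 × 0.743 = $547,739.6
Disability exemption = min($51,000, 25% × $547,739.6) = min($51,000, $136,934.9) = $51,000 (dollar cap binds)
Taxable value = $547,739.6 − $46,000 − $51,000 = $450,739.6
City of Willowmere: $450,739.6 × 0.00215 = $969.09014
Ferndale Township: $450,739.6 × 0.0027 = $1,216.99692
Total = $2,186.08706

$2,186.09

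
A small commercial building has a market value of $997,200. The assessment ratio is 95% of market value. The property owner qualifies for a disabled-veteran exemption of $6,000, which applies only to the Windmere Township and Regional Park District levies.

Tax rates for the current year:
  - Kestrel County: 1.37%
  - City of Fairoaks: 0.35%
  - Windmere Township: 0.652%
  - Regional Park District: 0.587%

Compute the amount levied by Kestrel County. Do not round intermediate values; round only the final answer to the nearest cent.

Assessed value = $997,200 × 0.95 = $947,340
Kestrel County taxable value = $947,340 (exemption does not apply)
Kestrel County levy = $947,340 × 0.0137 = $12,978.558

$12,978.56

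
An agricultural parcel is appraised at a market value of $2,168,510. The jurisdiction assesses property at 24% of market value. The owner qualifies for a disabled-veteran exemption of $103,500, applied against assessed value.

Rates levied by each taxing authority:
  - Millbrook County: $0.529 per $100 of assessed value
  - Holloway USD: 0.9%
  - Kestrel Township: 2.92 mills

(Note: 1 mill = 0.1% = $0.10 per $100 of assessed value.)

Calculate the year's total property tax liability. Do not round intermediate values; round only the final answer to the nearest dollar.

$7,176

Assessed value = $2,168,510 × 0.24 = $520,442.4
Taxable value = $520,442.4 − $103,500 = $416,942.4
Millbrook County: $416,942.4 × 0.00529 = $2,205.625296
Holloway USD: $416,942.4 × 0.009 = $3,752.4816
Kestrel Township: $416,942.4 × 0.00292 = $1,217.471808
Total = $7,175.578704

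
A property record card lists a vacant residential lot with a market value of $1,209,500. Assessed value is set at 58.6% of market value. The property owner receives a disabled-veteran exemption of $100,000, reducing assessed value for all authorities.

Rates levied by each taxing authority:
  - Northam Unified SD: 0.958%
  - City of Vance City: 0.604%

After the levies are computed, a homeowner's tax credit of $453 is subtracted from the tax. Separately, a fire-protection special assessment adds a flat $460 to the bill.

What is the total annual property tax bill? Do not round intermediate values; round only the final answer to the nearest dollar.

Assessed value = $1,209,500 × 0.586 = $708,767
Taxable value = $708,767 − $100,000 = $608,767
Northam Unified SD: $608,767 × 0.00958 = $5,831.98786
City of Vance City: $608,767 × 0.00604 = $3,676.95268
Levies subtotal = $9,508.94054
After credit = $9,508.94054 − $453 = $9,055.94054
Total = $9,055.94054 + $460 = $9,515.94054

$9,516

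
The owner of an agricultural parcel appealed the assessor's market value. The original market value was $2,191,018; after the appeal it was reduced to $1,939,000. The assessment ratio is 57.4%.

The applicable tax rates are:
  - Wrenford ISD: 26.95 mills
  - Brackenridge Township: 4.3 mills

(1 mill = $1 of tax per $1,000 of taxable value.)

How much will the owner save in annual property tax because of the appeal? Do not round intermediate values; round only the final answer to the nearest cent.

$4,520.57

Old assessed value = $2,191,018 × 0.574 = $1,257,644.332
New assessed value = $1,939,000 × 0.574 = $1,112,986
Combined rate = 0.02695 + 0.0043 = 0.03125
Old tax = $1,257,644.332 × 0.03125 = $39,301.385375
New tax = $1,112,986 × 0.03125 = $34,780.8125
Reduction = $39,301.385375 − $34,780.8125 = $4,520.572875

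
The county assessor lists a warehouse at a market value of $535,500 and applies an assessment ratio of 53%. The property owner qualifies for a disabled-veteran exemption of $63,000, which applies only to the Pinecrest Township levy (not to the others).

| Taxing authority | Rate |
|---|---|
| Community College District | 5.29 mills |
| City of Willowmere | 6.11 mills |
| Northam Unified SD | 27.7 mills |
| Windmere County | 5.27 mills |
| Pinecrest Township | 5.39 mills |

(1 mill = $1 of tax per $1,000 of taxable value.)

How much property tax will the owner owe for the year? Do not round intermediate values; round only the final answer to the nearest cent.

Assessed value = $535,500 × 0.53 = $283,815
Community College District: $283,815 × 0.00529 = $1,501.38135
City of Willowmere: $283,815 × 0.00611 = $1,734.10965
Northam Unified SD: $283,815 × 0.0277 = $7,861.6755
Windmere County: $283,815 × 0.00527 = $1,495.70505
Pinecrest Township: ($283,815 − $63,000) × 0.00539 = $220,815 × 0.00539 = $1,190.19285
Total = $13,783.0644

$13,783.06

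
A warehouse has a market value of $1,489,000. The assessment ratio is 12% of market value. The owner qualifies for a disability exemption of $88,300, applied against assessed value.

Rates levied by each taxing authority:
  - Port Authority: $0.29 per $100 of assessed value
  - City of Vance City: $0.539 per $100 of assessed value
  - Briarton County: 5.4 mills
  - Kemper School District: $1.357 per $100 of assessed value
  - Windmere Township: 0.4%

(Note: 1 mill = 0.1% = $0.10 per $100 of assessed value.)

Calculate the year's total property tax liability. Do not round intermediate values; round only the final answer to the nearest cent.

$2,825.28

Assessed value = $1,489,000 × 0.12 = $178,680
Taxable value = $178,680 − $88,300 = $90,380
Port Authority: $90,380 × 0.0029 = $262.102
City of Vance City: $90,380 × 0.00539 = $487.1482
Briarton County: $90,380 × 0.0054 = $488.052
Kemper School District: $90,380 × 0.01357 = $1,226.4566
Windmere Township: $90,380 × 0.004 = $361.52
Total = $2,825.2788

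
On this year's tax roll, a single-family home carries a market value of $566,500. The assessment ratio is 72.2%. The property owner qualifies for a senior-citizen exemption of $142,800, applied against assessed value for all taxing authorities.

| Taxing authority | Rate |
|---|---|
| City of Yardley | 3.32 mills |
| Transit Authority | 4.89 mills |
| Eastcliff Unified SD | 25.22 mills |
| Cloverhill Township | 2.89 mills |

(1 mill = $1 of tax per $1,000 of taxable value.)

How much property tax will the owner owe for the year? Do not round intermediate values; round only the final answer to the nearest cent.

Assessed value = $566,500 × 0.722 = $409,013
Taxable value = $409,013 − $142,800 = $266,213
City of Yardley: $266,213 × 0.00332 = $883.82716
Transit Authority: $266,213 × 0.00489 = $1,301.78157
Eastcliff Unified SD: $266,213 × 0.02522 = $6,713.89186
Cloverhill Township: $266,213 × 0.00289 = $769.35557
Total = $883.82716 + $1,301.78157 + $6,713.89186 + $769.35557 = $9,668.85616

$9,668.86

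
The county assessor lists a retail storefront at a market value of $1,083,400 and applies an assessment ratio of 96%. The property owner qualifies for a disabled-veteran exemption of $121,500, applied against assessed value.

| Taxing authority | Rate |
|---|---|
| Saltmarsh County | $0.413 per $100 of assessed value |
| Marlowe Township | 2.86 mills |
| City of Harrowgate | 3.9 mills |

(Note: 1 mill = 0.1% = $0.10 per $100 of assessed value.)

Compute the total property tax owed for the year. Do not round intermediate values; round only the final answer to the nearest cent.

Assessed value = $1,083,400 × 0.96 = $1,040,064
Taxable value = $1,040,064 − $121,500 = $918,564
Saltmarsh County: $918,564 × 0.00413 = $3,793.66932
Marlowe Township: $918,564 × 0.00286 = $2,627.09304
City of Harrowgate: $918,564 × 0.0039 = $3,582.3996
Total = $10,003.16196

$10,003.16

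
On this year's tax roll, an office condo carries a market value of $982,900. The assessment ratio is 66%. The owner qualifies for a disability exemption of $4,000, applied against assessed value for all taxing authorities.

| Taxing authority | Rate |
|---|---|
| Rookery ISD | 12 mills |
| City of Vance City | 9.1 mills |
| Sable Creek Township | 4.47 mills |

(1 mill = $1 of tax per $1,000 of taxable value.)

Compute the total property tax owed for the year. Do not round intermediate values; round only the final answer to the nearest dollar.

Assessed value = $982,900 × 0.66 = $648,714
Taxable value = $648,714 − $4,000 = $644,714
Rookery ISD: $644,714 × 0.012 = $7,736.568
City of Vance City: $644,714 × 0.0091 = $5,866.8974
Sable Creek Township: $644,714 × 0.00447 = $2,881.87158
Total = $7,736.568 + $5,866.8974 + $2,881.87158 = $16,485.33698

$16,485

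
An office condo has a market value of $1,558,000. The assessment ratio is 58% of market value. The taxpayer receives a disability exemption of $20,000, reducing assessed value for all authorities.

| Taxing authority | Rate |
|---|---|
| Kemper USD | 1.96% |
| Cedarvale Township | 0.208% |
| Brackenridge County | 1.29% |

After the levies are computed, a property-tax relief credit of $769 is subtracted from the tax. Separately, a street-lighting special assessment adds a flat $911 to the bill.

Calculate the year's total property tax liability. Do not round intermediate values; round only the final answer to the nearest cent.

Assessed value = $1,558,000 × 0.58 = $903,640
Taxable value = $903,640 − $20,000 = $883,640
Kemper USD: $883,640 × 0.0196 = $17,319.344
Cedarvale Township: $883,640 × 0.00208 = $1,837.9712
Brackenridge County: $883,640 × 0.0129 = $11,398.956
Levies subtotal = $30,556.2712
After credit = $30,556.2712 − $769 = $29,787.2712
Total = $29,787.2712 + $911 = $30,698.2712

$30,698.27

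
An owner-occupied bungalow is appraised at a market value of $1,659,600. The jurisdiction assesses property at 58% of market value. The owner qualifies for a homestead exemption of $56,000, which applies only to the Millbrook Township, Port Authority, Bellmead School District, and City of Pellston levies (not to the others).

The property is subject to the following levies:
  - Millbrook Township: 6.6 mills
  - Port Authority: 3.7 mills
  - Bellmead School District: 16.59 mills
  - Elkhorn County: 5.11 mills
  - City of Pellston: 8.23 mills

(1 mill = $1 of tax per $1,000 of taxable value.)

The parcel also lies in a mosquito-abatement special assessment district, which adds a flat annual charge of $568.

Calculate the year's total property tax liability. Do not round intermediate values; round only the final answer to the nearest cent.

Assessed value = $1,659,600 × 0.58 = $962,568
Millbrook Township: ($962,568 − $56,000) × 0.0066 = $906,568 × 0.0066 = $5,983.3488
Port Authority: ($962,568 − $56,000) × 0.0037 = $906,568 × 0.0037 = $3,354.3016
Bellmead School District: ($962,568 − $56,000) × 0.01659 = $906,568 × 0.01659 = $15,039.96312
Elkhorn County: $962,568 × 0.00511 = $4,918.72248
City of Pellston: ($962,568 − $56,000) × 0.00823 = $906,568 × 0.00823 = $7,461.05464
Levies subtotal = $36,757.39064
Total = $36,757.39064 + $568 = $37,325.39064

$37,325.39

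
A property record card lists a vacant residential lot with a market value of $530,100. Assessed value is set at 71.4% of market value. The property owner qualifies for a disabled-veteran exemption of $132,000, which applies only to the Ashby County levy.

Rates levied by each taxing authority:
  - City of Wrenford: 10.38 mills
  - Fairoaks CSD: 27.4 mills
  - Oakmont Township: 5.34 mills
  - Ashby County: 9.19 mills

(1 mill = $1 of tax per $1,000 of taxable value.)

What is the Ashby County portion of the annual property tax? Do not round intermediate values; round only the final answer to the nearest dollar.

Assessed value = $530,100 × 0.714 = $378,491.4
Ashby County taxable value = $378,491.4 − $132,000 = $246,491.4
Ashby County levy = $246,491.4 × 0.00919 = $2,265.255966

$2,265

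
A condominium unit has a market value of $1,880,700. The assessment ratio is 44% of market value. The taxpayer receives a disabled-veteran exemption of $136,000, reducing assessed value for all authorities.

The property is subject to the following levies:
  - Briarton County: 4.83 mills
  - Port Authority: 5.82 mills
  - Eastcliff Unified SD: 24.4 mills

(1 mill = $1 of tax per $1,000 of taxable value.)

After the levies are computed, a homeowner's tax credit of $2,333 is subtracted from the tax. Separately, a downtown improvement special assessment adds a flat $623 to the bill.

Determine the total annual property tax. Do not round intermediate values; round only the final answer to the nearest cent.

$22,527.36

Assessed value = $1,880,700 × 0.44 = $827,508
Taxable value = $827,508 − $136,000 = $691,508
Briarton County: $691,508 × 0.00483 = $3,339.98364
Port Authority: $691,508 × 0.00582 = $4,024.57656
Eastcliff Unified SD: $691,508 × 0.0244 = $16,872.7952
Levies subtotal = $24,237.3554
After credit = $24,237.3554 − $2,333 = $21,904.3554
Total = $21,904.3554 + $623 = $22,527.3554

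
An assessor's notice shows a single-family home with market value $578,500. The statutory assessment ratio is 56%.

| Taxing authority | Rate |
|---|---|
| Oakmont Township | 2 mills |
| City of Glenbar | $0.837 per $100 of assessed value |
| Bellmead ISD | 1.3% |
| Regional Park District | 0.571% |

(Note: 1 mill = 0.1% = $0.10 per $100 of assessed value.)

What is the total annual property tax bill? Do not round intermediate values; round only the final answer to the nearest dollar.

Assessed value = $578,500 × 0.56 = $323,960
Oakmont Township: $323,960 × 0.002 = $647.92
City of Glenbar: $323,960 × 0.00837 = $2,711.5452
Bellmead ISD: $323,960 × 0.013 = $4,211.48
Regional Park District: $323,960 × 0.00571 = $1,849.8116
Total = $9,420.7568

$9,421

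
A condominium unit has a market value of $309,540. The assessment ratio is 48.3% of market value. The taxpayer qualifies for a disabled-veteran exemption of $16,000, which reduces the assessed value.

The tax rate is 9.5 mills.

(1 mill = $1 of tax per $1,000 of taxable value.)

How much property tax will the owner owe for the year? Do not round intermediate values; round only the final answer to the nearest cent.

$1,268.32

Assessed value = $309,540 × 0.483 = $149,507.82
Taxable value = $149,507.82 − $16,000 = $133,507.82
Tax = $133,507.82 × 0.0095 = $1,268.32429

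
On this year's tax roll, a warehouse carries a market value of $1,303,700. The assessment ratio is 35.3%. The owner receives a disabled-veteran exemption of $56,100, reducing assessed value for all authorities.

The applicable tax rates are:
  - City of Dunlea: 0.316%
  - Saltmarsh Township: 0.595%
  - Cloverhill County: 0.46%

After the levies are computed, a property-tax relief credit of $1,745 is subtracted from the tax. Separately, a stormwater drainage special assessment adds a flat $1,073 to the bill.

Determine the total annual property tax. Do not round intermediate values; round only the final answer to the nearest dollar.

Assessed value = $1,303,700 × 0.353 = $460,206.1
Taxable value = $460,206.1 − $56,100 = $404,106.1
City of Dunlea: $404,106.1 × 0.00316 = $1,276.975276
Saltmarsh Township: $404,106.1 × 0.00595 = $2,404.431295
Cloverhill County: $404,106.1 × 0.0046 = $1,858.88806
Levies subtotal = $5,540.294631
After credit = $5,540.294631 − $1,745 = $3,795.294631
Total = $3,795.294631 + $1,073 = $4,868.294631

$4,868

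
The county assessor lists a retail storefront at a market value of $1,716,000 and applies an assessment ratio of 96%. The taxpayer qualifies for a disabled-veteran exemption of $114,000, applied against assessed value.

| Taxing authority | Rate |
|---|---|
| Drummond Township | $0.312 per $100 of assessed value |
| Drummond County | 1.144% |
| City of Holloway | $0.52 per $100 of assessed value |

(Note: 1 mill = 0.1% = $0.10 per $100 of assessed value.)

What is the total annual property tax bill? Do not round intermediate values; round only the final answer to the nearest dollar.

$30,299

Assessed value = $1,716,000 × 0.96 = $1,647,360
Taxable value = $1,647,360 − $114,000 = $1,533,360
Drummond Township: $1,533,360 × 0.00312 = $4,784.0832
Drummond County: $1,533,360 × 0.01144 = $17,541.6384
City of Holloway: $1,533,360 × 0.0052 = $7,973.472
Total = $30,299.1936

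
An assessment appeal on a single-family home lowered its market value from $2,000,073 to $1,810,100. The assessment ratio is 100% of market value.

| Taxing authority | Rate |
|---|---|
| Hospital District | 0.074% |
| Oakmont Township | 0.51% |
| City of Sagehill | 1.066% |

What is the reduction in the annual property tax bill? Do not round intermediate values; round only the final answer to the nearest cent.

Old assessed value = $2,000,073 × 1 = $2,000,073
New assessed value = $1,810,100 × 1 = $1,810,100
Combined rate = 0.00074 + 0.0051 + 0.01066 = 0.0165
Old tax = $2,000,073 × 0.0165 = $33,001.2045
New tax = $1,810,100 × 0.0165 = $29,866.65
Reduction = $33,001.2045 − $29,866.65 = $3,134.5545

$3,134.55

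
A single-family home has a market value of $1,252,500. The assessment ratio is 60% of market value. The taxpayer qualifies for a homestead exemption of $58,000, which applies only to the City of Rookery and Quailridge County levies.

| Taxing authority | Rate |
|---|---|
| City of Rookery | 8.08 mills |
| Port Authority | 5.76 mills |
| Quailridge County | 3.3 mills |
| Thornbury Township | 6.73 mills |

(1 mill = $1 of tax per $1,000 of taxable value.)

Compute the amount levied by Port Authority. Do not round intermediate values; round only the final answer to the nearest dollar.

$4,329

Assessed value = $1,252,500 × 0.6 = $751,500
Port Authority taxable value = $751,500 (exemption does not apply)
Port Authority levy = $751,500 × 0.00576 = $4,328.64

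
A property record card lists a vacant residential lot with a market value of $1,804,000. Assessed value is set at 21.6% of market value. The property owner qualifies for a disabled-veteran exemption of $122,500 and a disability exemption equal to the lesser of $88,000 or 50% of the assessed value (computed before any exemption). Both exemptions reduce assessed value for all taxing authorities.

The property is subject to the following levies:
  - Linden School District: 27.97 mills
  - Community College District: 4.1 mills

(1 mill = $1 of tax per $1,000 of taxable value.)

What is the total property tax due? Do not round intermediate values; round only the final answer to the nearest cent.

$5,745.79

Assessed value = $1,804,000 × 0.216 = $389,664
Disability exemption = min($88,000, 50% × $389,664) = min($88,000, $194,832) = $88,000 (dollar cap binds)
Taxable value = $389,664 − $122,500 − $88,000 = $179,164
Linden School District: $179,164 × 0.02797 = $5,011.21708
Community College District: $179,164 × 0.0041 = $734.5724
Total = $5,745.78948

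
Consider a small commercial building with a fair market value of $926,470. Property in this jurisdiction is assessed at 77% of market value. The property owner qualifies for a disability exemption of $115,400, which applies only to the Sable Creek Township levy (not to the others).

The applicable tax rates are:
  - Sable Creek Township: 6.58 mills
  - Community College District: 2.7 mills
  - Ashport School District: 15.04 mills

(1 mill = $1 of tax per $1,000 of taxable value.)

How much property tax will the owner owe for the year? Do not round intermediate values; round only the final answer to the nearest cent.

$16,590.12

Assessed value = $926,470 × 0.77 = $713,381.9
Sable Creek Township: ($713,381.9 − $115,400) × 0.00658 = $597,981.9 × 0.00658 = $3,934.720902
Community College District: $713,381.9 × 0.0027 = $1,926.13113
Ashport School District: $713,381.9 × 0.01504 = $10,729.263776
Total = $16,590.115808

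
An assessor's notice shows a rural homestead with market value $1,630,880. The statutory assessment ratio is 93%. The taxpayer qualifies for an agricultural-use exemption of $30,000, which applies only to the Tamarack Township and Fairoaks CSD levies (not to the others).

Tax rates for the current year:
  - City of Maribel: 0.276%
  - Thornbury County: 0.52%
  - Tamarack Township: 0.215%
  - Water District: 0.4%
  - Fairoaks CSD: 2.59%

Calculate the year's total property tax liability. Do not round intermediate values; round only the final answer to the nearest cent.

$59,842.40

Assessed value = $1,630,880 × 0.93 = $1,516,718.4
City of Maribel: $1,516,718.4 × 0.00276 = $4,186.142784
Thornbury County: $1,516,718.4 × 0.0052 = $7,886.93568
Tamarack Township: ($1,516,718.4 − $30,000) × 0.00215 = $1,486,718.4 × 0.00215 = $3,196.44456
Water District: $1,516,718.4 × 0.004 = $6,066.8736
Fairoaks CSD: ($1,516,718.4 − $30,000) × 0.0259 = $1,486,718.4 × 0.0259 = $38,506.00656
Total = $59,842.403184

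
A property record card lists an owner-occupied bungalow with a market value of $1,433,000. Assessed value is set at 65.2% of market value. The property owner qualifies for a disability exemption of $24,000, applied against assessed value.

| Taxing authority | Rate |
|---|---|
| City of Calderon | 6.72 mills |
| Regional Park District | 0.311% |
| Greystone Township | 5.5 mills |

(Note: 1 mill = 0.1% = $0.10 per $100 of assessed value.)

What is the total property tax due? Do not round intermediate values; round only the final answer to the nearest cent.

$13,955.14

Assessed value = $1,433,000 × 0.652 = $934,316
Taxable value = $934,316 − $24,000 = $910,316
City of Calderon: $910,316 × 0.00672 = $6,117.32352
Regional Park District: $910,316 × 0.00311 = $2,831.08276
Greystone Township: $910,316 × 0.0055 = $5,006.738
Total = $13,955.14428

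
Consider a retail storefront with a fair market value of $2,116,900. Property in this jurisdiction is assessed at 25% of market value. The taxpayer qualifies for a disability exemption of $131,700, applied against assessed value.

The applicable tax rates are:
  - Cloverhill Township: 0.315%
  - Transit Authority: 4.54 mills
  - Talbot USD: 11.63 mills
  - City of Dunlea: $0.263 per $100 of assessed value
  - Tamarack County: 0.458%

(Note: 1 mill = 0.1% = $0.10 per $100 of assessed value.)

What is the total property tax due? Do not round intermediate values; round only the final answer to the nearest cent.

$10,546.34

Assessed value = $2,116,900 × 0.25 = $529,225
Taxable value = $529,225 − $131,700 = $397,525
Cloverhill Township: $397,525 × 0.00315 = $1,252.20375
Transit Authority: $397,525 × 0.00454 = $1,804.7635
Talbot USD: $397,525 × 0.01163 = $4,623.21575
City of Dunlea: $397,525 × 0.00263 = $1,045.49075
Tamarack County: $397,525 × 0.00458 = $1,820.6645
Total = $10,546.33825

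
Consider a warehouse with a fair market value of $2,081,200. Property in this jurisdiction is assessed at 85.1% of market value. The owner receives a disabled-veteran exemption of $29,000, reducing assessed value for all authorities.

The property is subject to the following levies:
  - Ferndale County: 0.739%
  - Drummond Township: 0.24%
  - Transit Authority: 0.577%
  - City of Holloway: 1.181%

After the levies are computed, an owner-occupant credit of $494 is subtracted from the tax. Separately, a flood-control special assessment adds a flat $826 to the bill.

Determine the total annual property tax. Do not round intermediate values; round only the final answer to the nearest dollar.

$48,013

Assessed value = $2,081,200 × 0.851 = $1,771,101.2
Taxable value = $1,771,101.2 − $29,000 = $1,742,101.2
Ferndale County: $1,742,101.2 × 0.00739 = $12,874.127868
Drummond Township: $1,742,101.2 × 0.0024 = $4,181.04288
Transit Authority: $1,742,101.2 × 0.00577 = $10,051.923924
City of Holloway: $1,742,101.2 × 0.01181 = $20,574.215172
Levies subtotal = $47,681.309844
After credit = $47,681.309844 − $494 = $47,187.309844
Total = $47,187.309844 + $826 = $48,013.309844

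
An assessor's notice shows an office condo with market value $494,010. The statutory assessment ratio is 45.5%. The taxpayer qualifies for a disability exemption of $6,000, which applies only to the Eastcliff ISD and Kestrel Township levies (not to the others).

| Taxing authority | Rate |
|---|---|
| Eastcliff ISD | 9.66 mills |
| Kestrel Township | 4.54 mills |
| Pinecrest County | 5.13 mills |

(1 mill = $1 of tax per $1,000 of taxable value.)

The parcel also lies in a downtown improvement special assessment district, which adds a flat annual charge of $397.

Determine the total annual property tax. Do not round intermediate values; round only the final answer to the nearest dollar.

Assessed value = $494,010 × 0.455 = $224,774.55
Eastcliff ISD: ($224,774.55 − $6,000) × 0.00966 = $218,774.55 × 0.00966 = $2,113.362153
Kestrel Township: ($224,774.55 − $6,000) × 0.00454 = $218,774.55 × 0.00454 = $993.236457
Pinecrest County: $224,774.55 × 0.00513 = $1,153.0934415
Levies subtotal = $4,259.6920515
Total = $4,259.6920515 + $397 = $4,656.6920515

$4,657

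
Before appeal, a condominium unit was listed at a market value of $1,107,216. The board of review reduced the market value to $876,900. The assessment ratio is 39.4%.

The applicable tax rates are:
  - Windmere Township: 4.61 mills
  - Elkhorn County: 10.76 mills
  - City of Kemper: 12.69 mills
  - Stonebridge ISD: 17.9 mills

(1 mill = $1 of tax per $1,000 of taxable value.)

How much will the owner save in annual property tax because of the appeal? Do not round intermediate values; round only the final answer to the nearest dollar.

$4,171

Old assessed value = $1,107,216 × 0.394 = $436,243.104
New assessed value = $876,900 × 0.394 = $345,498.6
Combined rate = 0.00461 + 0.01076 + 0.01269 + 0.0179 = 0.04596
Old tax = $436,243.104 × 0.04596 = $20,049.73305984
New tax = $345,498.6 × 0.04596 = $15,879.115656
Reduction = $20,049.73305984 − $15,879.115656 = $4,170.61740384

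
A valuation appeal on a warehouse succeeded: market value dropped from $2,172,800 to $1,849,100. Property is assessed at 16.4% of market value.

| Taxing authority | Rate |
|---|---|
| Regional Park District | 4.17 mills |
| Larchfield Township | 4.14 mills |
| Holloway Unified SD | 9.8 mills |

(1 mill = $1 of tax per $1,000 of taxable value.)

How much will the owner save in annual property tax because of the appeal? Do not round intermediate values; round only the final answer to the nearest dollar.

$961

Old assessed value = $2,172,800 × 0.164 = $356,339.2
New assessed value = $1,849,100 × 0.164 = $303,252.4
Combined rate = 0.00417 + 0.00414 + 0.0098 = 0.01811
Old tax = $356,339.2 × 0.01811 = $6,453.302912
New tax = $303,252.4 × 0.01811 = $5,491.900964
Reduction = $6,453.302912 − $5,491.900964 = $961.401948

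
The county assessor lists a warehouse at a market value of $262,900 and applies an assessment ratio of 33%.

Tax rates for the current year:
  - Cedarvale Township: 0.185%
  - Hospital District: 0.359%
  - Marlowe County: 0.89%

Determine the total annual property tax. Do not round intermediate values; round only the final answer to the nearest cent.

$1,244.10

Assessed value = $262,900 × 0.33 = $86,757
Cedarvale Township: $86,757 × 0.00185 = $160.50045
Hospital District: $86,757 × 0.00359 = $311.45763
Marlowe County: $86,757 × 0.0089 = $772.1373
Total = $160.50045 + $311.45763 + $772.1373 = $1,244.09538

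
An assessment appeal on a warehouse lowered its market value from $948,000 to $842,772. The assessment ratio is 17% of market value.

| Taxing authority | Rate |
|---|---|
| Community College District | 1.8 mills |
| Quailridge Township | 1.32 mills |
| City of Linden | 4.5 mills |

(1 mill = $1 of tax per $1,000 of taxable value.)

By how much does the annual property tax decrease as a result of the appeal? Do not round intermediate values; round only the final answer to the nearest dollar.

Old assessed value = $948,000 × 0.17 = $161,160
New assessed value = $842,772 × 0.17 = $143,271.24
Combined rate = 0.0018 + 0.00132 + 0.0045 = 0.00762
Old tax = $161,160 × 0.00762 = $1,228.0392
New tax = $143,271.24 × 0.00762 = $1,091.7268488
Reduction = $1,228.0392 − $1,091.7268488 = $136.3123512

$136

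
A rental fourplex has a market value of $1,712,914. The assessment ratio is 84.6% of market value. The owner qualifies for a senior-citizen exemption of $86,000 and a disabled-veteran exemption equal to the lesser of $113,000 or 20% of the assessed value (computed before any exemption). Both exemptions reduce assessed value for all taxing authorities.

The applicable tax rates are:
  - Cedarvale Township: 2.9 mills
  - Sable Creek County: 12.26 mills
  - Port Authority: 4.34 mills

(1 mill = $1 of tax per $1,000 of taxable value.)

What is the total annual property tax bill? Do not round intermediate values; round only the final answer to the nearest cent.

Assessed value = $1,712,914 × 0.846 = $1,449,125.244
Disabled-veteran exemption = min($113,000, 20% × $1,449,125.244) = min($113,000, $289,825.0488) = $113,000 (dollar cap binds)
Taxable value = $1,449,125.244 − $86,000 − $113,000 = $1,250,125.244
Cedarvale Township: $1,250,125.244 × 0.0029 = $3,625.3632076
Sable Creek County: $1,250,125.244 × 0.01226 = $15,326.53549144
Port Authority: $1,250,125.244 × 0.00434 = $5,425.54355896
Total = $24,377.442258

$24,377.44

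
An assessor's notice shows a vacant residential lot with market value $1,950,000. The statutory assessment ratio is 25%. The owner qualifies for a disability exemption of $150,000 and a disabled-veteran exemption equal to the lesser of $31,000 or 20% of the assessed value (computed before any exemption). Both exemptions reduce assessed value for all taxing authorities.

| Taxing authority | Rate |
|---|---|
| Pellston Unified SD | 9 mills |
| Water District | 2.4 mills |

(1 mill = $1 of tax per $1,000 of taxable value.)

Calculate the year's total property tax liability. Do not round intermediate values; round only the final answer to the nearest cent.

$3,494.10

Assessed value = $1,950,000 × 0.25 = $487,500
Disabled-veteran exemption = min($31,000, 20% × $487,500) = min($31,000, $97,500) = $31,000 (dollar cap binds)
Taxable value = $487,500 − $150,000 − $31,000 = $306,500
Pellston Unified SD: $306,500 × 0.009 = $2,758.5
Water District: $306,500 × 0.0024 = $735.6
Total = $3,494.1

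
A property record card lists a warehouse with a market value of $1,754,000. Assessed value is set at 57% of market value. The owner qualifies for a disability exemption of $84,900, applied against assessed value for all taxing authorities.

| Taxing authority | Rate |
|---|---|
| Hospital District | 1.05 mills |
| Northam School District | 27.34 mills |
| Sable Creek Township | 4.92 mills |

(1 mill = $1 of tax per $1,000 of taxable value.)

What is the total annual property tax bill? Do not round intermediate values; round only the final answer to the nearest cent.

Assessed value = $1,754,000 × 0.57 = $999,780
Taxable value = $999,780 − $84,900 = $914,880
Hospital District: $914,880 × 0.00105 = $960.624
Northam School District: $914,880 × 0.02734 = $25,012.8192
Sable Creek Township: $914,880 × 0.00492 = $4,501.2096
Total = $960.624 + $25,012.8192 + $4,501.2096 = $30,474.6528

$30,474.65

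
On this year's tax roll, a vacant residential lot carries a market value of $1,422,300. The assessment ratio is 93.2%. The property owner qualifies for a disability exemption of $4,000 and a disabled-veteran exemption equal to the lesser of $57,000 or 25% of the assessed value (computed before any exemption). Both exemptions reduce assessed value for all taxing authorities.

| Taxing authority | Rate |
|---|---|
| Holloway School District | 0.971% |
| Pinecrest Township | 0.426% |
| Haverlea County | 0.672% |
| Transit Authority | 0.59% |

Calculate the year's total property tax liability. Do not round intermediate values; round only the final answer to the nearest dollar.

$33,625

Assessed value = $1,422,300 × 0.932 = $1,325,583.6
Disabled-veteran exemption = min($57,000, 25% × $1,325,583.6) = min($57,000, $331,395.9) = $57,000 (dollar cap binds)
Taxable value = $1,325,583.6 − $4,000 − $57,000 = $1,264,583.6
Holloway School District: $1,264,583.6 × 0.00971 = $12,279.106756
Pinecrest Township: $1,264,583.6 × 0.00426 = $5,387.126136
Haverlea County: $1,264,583.6 × 0.00672 = $8,498.001792
Transit Authority: $1,264,583.6 × 0.0059 = $7,461.04324
Total = $33,625.277924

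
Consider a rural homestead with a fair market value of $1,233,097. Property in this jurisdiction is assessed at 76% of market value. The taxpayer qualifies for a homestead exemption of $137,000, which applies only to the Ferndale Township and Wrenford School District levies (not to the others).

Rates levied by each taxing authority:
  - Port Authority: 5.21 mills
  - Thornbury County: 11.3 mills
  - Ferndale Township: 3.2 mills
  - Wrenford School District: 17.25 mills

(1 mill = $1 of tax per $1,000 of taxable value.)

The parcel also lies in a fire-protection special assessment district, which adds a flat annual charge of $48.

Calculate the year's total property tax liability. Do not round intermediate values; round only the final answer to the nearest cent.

$31,883.55

Assessed value = $1,233,097 × 0.76 = $937,153.72
Port Authority: $937,153.72 × 0.00521 = $4,882.5708812
Thornbury County: $937,153.72 × 0.0113 = $10,589.837036
Ferndale Township: ($937,153.72 − $137,000) × 0.0032 = $800,153.72 × 0.0032 = $2,560.491904
Wrenford School District: ($937,153.72 − $137,000) × 0.01725 = $800,153.72 × 0.01725 = $13,802.65167
Levies subtotal = $31,835.5514912
Total = $31,835.5514912 + $48 = $31,883.5514912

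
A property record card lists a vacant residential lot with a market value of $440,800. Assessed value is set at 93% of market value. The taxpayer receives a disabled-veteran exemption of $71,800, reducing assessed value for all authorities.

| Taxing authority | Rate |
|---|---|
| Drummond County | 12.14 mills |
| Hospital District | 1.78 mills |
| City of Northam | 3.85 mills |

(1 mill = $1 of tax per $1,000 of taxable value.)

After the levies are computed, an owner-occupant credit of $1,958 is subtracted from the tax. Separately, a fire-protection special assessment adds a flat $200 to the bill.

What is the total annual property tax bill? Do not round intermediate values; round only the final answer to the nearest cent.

$4,250.82

Assessed value = $440,800 × 0.93 = $409,944
Taxable value = $409,944 − $71,800 = $338,144
Drummond County: $338,144 × 0.01214 = $4,105.06816
Hospital District: $338,144 × 0.00178 = $601.89632
City of Northam: $338,144 × 0.00385 = $1,301.8544
Levies subtotal = $6,008.81888
After credit = $6,008.81888 − $1,958 = $4,050.81888
Total = $4,050.81888 + $200 = $4,250.81888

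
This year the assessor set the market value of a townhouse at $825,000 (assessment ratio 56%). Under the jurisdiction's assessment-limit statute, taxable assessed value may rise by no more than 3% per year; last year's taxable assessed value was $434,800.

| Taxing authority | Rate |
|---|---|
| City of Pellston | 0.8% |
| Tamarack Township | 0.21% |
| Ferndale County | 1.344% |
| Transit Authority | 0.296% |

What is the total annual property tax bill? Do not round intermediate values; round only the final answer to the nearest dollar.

$11,868

Uncapped assessed value = $825,000 × 0.56 = $462,000
Cap limit = $434,800 × 1.03 = $447,844
Taxable assessed value = min($462,000, $447,844) = $447,844 (cap binds)
City of Pellston: $447,844 × 0.008 = $3,582.752
Tamarack Township: $447,844 × 0.0021 = $940.4724
Ferndale County: $447,844 × 0.01344 = $6,019.02336
Transit Authority: $447,844 × 0.00296 = $1,325.61824
Total = $11,867.866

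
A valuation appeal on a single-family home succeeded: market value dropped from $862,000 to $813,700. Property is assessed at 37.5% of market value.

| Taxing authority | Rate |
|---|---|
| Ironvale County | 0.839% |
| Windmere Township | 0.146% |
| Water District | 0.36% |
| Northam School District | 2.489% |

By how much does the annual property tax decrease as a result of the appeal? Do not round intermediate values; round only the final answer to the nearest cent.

Old assessed value = $862,000 × 0.375 = $323,250
New assessed value = $813,700 × 0.375 = $305,137.5
Combined rate = 0.00839 + 0.00146 + 0.0036 + 0.02489 = 0.03834
Old tax = $323,250 × 0.03834 = $12,393.405
New tax = $305,137.5 × 0.03834 = $11,698.97175
Reduction = $12,393.405 − $11,698.97175 = $694.43325

$694.43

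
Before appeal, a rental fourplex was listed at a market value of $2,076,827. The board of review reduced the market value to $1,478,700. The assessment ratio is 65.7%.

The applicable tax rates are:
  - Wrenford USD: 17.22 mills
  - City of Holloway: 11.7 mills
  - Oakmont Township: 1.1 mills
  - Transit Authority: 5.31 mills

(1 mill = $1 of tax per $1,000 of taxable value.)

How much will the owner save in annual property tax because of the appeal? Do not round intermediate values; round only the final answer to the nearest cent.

$13,883.61

Old assessed value = $2,076,827 × 0.657 = $1,364,475.339
New assessed value = $1,478,700 × 0.657 = $971,505.9
Combined rate = 0.01722 + 0.0117 + 0.0011 + 0.00531 = 0.03533
Old tax = $1,364,475.339 × 0.03533 = $48,206.91372687
New tax = $971,505.9 × 0.03533 = $34,323.303447
Reduction = $48,206.91372687 − $34,323.303447 = $13,883.61027987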